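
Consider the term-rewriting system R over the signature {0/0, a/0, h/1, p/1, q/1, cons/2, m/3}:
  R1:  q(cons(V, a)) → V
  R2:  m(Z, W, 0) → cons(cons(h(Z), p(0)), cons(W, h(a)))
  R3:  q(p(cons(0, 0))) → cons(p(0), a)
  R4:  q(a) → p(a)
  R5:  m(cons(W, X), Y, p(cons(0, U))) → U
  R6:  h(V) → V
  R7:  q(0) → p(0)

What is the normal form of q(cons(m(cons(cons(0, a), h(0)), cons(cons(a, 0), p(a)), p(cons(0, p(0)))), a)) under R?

p(0)

1. q(cons(m(cons(cons(0, a), h(0)), cons(cons(a, 0), p(a)), p(cons(0, p(0)))), a))  →  m(cons(cons(0, a), h(0)), cons(cons(a, 0), p(a)), p(cons(0, p(0))))   [R1 at ε]
2. m(cons(cons(0, a), h(0)), cons(cons(a, 0), p(a)), p(cons(0, p(0))))  →  p(0)   [R5 at ε]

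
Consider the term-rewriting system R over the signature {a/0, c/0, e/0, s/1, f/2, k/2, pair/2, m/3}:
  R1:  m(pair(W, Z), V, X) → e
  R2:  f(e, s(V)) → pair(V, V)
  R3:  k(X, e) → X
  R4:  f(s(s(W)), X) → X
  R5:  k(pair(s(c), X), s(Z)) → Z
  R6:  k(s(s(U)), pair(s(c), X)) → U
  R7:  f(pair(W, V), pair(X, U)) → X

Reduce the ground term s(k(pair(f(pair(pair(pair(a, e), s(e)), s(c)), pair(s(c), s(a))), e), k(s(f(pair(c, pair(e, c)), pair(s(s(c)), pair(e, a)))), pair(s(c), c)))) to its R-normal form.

1. s(k(pair(f(pair(pair(pair(a, e), s(e)), s(c)), pair(s(c), s(a))), e), k(s(f(pair(c, pair(e, c)), pair(s(s(c)), pair(e, a)))), pair(s(c), c))))  →  s(k(pair(s(c), e), k(s(f(pair(c, pair(e, c)), pair(s(s(c)), pair(e, a)))), pair(s(c), c))))   [R7 at 1.1.1]
2. s(k(pair(s(c), e), k(s(f(pair(c, pair(e, c)), pair(s(s(c)), pair(e, a)))), pair(s(c), c))))  →  s(k(pair(s(c), e), k(s(s(s(c))), pair(s(c), c))))   [R7 at 1.2.1.1]
3. s(k(pair(s(c), e), k(s(s(s(c))), pair(s(c), c))))  →  s(k(pair(s(c), e), s(c)))   [R6 at 1.2]
4. s(k(pair(s(c), e), s(c)))  →  s(c)   [R5 at 1]

s(c)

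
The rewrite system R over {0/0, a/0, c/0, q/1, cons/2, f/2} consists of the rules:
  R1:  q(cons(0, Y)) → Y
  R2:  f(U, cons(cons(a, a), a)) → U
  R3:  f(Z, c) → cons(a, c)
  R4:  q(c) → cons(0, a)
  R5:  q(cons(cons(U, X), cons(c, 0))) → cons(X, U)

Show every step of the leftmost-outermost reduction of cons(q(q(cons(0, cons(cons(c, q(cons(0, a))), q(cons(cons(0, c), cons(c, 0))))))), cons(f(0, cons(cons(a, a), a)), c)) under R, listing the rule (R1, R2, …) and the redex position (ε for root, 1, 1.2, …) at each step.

1. cons(q(q(cons(0, cons(cons(c, q(cons(0, a))), q(cons(cons(0, c), cons(c, 0))))))), cons(f(0, cons(cons(a, a), a)), c))  →  cons(q(cons(cons(c, q(cons(0, a))), q(cons(cons(0, c), cons(c, 0))))), cons(f(0, cons(cons(a, a), a)), c))   [R1 at 1.1]
2. cons(q(cons(cons(c, q(cons(0, a))), q(cons(cons(0, c), cons(c, 0))))), cons(f(0, cons(cons(a, a), a)), c))  →  cons(q(cons(cons(c, a), q(cons(cons(0, c), cons(c, 0))))), cons(f(0, cons(cons(a, a), a)), c))   [R1 at 1.1.1.2]
3. cons(q(cons(cons(c, a), q(cons(cons(0, c), cons(c, 0))))), cons(f(0, cons(cons(a, a), a)), c))  →  cons(q(cons(cons(c, a), cons(c, 0))), cons(f(0, cons(cons(a, a), a)), c))   [R5 at 1.1.2]
4. cons(q(cons(cons(c, a), cons(c, 0))), cons(f(0, cons(cons(a, a), a)), c))  →  cons(cons(a, c), cons(f(0, cons(cons(a, a), a)), c))   [R5 at 1]
5. cons(cons(a, c), cons(f(0, cons(cons(a, a), a)), c))  →  cons(cons(a, c), cons(0, c))   [R2 at 2.1]

cons(cons(a, c), cons(0, c))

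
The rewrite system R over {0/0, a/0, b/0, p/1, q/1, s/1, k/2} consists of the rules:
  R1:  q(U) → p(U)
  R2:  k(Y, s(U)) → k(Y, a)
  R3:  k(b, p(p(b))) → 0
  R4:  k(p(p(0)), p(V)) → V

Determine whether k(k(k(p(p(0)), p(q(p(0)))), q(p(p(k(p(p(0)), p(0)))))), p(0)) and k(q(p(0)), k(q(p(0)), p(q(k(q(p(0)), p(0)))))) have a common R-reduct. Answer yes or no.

yes — NF(t₁) = 0, NF(t₂) = 0

Reduce t₁ = k(k(k(p(p(0)), p(q(p(0)))), q(p(p(k(p(p(0)), p(0)))))), p(0)):
1. k(k(k(p(p(0)), p(q(p(0)))), q(p(p(k(p(p(0)), p(0)))))), p(0))  →  k(k(q(p(0)), q(p(p(k(p(p(0)), p(0)))))), p(0))   [R4 at 1.1]
2. k(k(q(p(0)), q(p(p(k(p(p(0)), p(0)))))), p(0))  →  k(k(p(p(0)), q(p(p(k(p(p(0)), p(0)))))), p(0))   [R1 at 1.1]
3. k(k(p(p(0)), q(p(p(k(p(p(0)), p(0)))))), p(0))  →  k(k(p(p(0)), p(p(p(k(p(p(0)), p(0)))))), p(0))   [R1 at 1.2]
4. k(k(p(p(0)), p(p(p(k(p(p(0)), p(0)))))), p(0))  →  k(p(p(k(p(p(0)), p(0)))), p(0))   [R4 at 1]
5. k(p(p(k(p(p(0)), p(0)))), p(0))  →  k(p(p(0)), p(0))   [R4 at 1.1.1]
6. k(p(p(0)), p(0))  →  0   [R4 at ε]

Reduce t₂ = k(q(p(0)), k(q(p(0)), p(q(k(q(p(0)), p(0)))))):
1. k(q(p(0)), k(q(p(0)), p(q(k(q(p(0)), p(0))))))  →  k(p(p(0)), k(q(p(0)), p(q(k(q(p(0)), p(0))))))   [R1 at 1]
2. k(p(p(0)), k(q(p(0)), p(q(k(q(p(0)), p(0))))))  →  k(p(p(0)), k(p(p(0)), p(q(k(q(p(0)), p(0))))))   [R1 at 2.1]
3. k(p(p(0)), k(p(p(0)), p(q(k(q(p(0)), p(0))))))  →  k(p(p(0)), q(k(q(p(0)), p(0))))   [R4 at 2]
4. k(p(p(0)), q(k(q(p(0)), p(0))))  →  k(p(p(0)), p(k(q(p(0)), p(0))))   [R1 at 2]
5. k(p(p(0)), p(k(q(p(0)), p(0))))  →  k(q(p(0)), p(0))   [R4 at ε]
6. k(q(p(0)), p(0))  →  k(p(p(0)), p(0))   [R1 at 1]
7. k(p(p(0)), p(0))  →  0   [R4 at ε]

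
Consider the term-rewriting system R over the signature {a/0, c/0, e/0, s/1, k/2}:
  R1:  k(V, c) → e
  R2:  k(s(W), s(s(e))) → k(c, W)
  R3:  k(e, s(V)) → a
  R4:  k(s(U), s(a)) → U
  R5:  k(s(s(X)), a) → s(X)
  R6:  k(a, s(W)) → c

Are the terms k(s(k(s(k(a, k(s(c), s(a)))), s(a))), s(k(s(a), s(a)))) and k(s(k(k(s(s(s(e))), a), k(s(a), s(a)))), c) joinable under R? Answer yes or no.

Reduce t₁ = k(s(k(s(k(a, k(s(c), s(a)))), s(a))), s(k(s(a), s(a)))):
1. k(s(k(s(k(a, k(s(c), s(a)))), s(a))), s(k(s(a), s(a))))  →  k(s(k(a, k(s(c), s(a)))), s(k(s(a), s(a))))   [R4 at 1.1]
2. k(s(k(a, k(s(c), s(a)))), s(k(s(a), s(a))))  →  k(s(k(a, c)), s(k(s(a), s(a))))   [R4 at 1.1.2]
3. k(s(k(a, c)), s(k(s(a), s(a))))  →  k(s(e), s(k(s(a), s(a))))   [R1 at 1.1]
4. k(s(e), s(k(s(a), s(a))))  →  k(s(e), s(a))   [R4 at 2.1]
5. k(s(e), s(a))  →  e   [R4 at ε]

Reduce t₂ = k(s(k(k(s(s(s(e))), a), k(s(a), s(a)))), c):
1. k(s(k(k(s(s(s(e))), a), k(s(a), s(a)))), c)  →  e   [R1 at ε]

yes — NF(t₁) = e, NF(t₂) = e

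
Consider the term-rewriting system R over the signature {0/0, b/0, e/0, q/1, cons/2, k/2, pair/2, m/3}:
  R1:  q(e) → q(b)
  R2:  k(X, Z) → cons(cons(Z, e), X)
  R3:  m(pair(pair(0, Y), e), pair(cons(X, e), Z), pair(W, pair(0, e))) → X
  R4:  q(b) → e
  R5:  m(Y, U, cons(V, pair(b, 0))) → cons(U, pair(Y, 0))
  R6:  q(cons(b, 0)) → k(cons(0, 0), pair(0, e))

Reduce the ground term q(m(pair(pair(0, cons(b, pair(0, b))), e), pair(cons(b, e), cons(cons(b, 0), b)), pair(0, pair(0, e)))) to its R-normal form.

e

1. q(m(pair(pair(0, cons(b, pair(0, b))), e), pair(cons(b, e), cons(cons(b, 0), b)), pair(0, pair(0, e))))  →  q(b)   [R3 at 1]
2. q(b)  →  e   [R4 at ε]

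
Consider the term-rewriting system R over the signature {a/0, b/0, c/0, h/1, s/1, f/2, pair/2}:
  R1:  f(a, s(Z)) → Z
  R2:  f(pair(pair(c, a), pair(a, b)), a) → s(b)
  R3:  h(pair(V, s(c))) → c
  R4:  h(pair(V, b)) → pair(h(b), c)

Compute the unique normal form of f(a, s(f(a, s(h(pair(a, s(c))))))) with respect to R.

c

1. f(a, s(f(a, s(h(pair(a, s(c)))))))  →  f(a, s(h(pair(a, s(c)))))   [R1 at ε]
2. f(a, s(h(pair(a, s(c)))))  →  h(pair(a, s(c)))   [R1 at ε]
3. h(pair(a, s(c)))  →  c   [R3 at ε]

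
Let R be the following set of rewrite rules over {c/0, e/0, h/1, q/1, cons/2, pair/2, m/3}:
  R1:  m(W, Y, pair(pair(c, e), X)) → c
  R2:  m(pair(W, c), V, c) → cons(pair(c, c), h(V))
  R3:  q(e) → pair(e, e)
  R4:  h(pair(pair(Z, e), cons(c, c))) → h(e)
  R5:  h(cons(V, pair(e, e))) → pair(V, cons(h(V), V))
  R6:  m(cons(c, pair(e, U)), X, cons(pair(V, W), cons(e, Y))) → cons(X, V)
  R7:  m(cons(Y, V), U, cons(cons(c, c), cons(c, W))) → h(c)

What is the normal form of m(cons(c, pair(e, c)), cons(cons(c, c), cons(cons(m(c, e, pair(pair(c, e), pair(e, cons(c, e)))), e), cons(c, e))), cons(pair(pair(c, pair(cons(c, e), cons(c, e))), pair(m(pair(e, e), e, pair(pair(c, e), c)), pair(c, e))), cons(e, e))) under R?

cons(cons(cons(c, c), cons(cons(c, e), cons(c, e))), pair(c, pair(cons(c, e), cons(c, e))))

1. m(cons(c, pair(e, c)), cons(cons(c, c), cons(cons(m(c, e, pair(pair(c, e), pair(e, cons(c, e)))), e), cons(c, e))), cons(pair(pair(c, pair(cons(c, e), cons(c, e))), pair(m(pair(e, e), e, pair(pair(c, e), c)), pair(c, e))), cons(e, e)))  →  cons(cons(cons(c, c), cons(cons(m(c, e, pair(pair(c, e), pair(e, cons(c, e)))), e), cons(c, e))), pair(c, pair(cons(c, e), cons(c, e))))   [R6 at ε]
2. cons(cons(cons(c, c), cons(cons(m(c, e, pair(pair(c, e), pair(e, cons(c, e)))), e), cons(c, e))), pair(c, pair(cons(c, e), cons(c, e))))  →  cons(cons(cons(c, c), cons(cons(c, e), cons(c, e))), pair(c, pair(cons(c, e), cons(c, e))))   [R1 at 1.2.1.1]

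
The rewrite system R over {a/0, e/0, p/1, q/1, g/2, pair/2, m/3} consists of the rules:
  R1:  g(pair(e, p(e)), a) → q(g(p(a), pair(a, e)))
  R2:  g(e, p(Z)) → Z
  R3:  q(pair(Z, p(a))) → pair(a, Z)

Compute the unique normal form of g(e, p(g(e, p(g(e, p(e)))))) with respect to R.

e

1. g(e, p(g(e, p(g(e, p(e))))))  →  g(e, p(g(e, p(e))))   [R2 at ε]
2. g(e, p(g(e, p(e))))  →  g(e, p(e))   [R2 at ε]
3. g(e, p(e))  →  e   [R2 at ε]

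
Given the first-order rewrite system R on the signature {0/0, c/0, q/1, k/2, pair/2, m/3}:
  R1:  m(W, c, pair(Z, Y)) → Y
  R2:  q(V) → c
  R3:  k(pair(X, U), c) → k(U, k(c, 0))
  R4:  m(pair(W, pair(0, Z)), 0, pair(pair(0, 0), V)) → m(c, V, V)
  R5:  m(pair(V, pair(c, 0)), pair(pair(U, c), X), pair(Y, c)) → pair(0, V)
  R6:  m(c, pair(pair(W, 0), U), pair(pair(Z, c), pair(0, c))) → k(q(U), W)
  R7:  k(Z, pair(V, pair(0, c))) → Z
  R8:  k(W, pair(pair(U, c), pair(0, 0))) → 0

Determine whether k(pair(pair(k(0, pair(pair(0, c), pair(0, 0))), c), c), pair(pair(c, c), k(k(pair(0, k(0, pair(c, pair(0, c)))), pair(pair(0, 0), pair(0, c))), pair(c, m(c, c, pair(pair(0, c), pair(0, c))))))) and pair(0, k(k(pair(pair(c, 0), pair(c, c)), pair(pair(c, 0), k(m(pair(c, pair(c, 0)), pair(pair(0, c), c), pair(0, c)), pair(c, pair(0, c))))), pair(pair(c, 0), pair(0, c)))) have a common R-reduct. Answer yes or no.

no — NF(t₁) = 0, NF(t₂) = pair(0, pair(pair(c, 0), pair(c, c)))

Reduce t₁ = k(pair(pair(k(0, pair(pair(0, c), pair(0, 0))), c), c), pair(pair(c, c), k(k(pair(0, k(0, pair(c, pair(0, c)))), pair(pair(0, 0), pair(0, c))), pair(c, m(c, c, pair(pair(0, c), pair(0, c))))))):
1. k(pair(pair(k(0, pair(pair(0, c), pair(0, 0))), c), c), pair(pair(c, c), k(k(pair(0, k(0, pair(c, pair(0, c)))), pair(pair(0, 0), pair(0, c))), pair(c, m(c, c, pair(pair(0, c), pair(0, c)))))))  →  k(pair(pair(0, c), c), pair(pair(c, c), k(k(pair(0, k(0, pair(c, pair(0, c)))), pair(pair(0, 0), pair(0, c))), pair(c, m(c, c, pair(pair(0, c), pair(0, c)))))))   [R8 at 1.1.1]
2. k(pair(pair(0, c), c), pair(pair(c, c), k(k(pair(0, k(0, pair(c, pair(0, c)))), pair(pair(0, 0), pair(0, c))), pair(c, m(c, c, pair(pair(0, c), pair(0, c)))))))  →  k(pair(pair(0, c), c), pair(pair(c, c), k(pair(0, k(0, pair(c, pair(0, c)))), pair(c, m(c, c, pair(pair(0, c), pair(0, c)))))))   [R7 at 2.2.1]
3. k(pair(pair(0, c), c), pair(pair(c, c), k(pair(0, k(0, pair(c, pair(0, c)))), pair(c, m(c, c, pair(pair(0, c), pair(0, c)))))))  →  k(pair(pair(0, c), c), pair(pair(c, c), k(pair(0, 0), pair(c, m(c, c, pair(pair(0, c), pair(0, c)))))))   [R7 at 2.2.1.2]
4. k(pair(pair(0, c), c), pair(pair(c, c), k(pair(0, 0), pair(c, m(c, c, pair(pair(0, c), pair(0, c)))))))  →  k(pair(pair(0, c), c), pair(pair(c, c), k(pair(0, 0), pair(c, pair(0, c)))))   [R1 at 2.2.2.2]
5. k(pair(pair(0, c), c), pair(pair(c, c), k(pair(0, 0), pair(c, pair(0, c)))))  →  k(pair(pair(0, c), c), pair(pair(c, c), pair(0, 0)))   [R7 at 2.2]
6. k(pair(pair(0, c), c), pair(pair(c, c), pair(0, 0)))  →  0   [R8 at ε]

Reduce t₂ = pair(0, k(k(pair(pair(c, 0), pair(c, c)), pair(pair(c, 0), k(m(pair(c, pair(c, 0)), pair(pair(0, c), c), pair(0, c)), pair(c, pair(0, c))))), pair(pair(c, 0), pair(0, c)))):
1. pair(0, k(k(pair(pair(c, 0), pair(c, c)), pair(pair(c, 0), k(m(pair(c, pair(c, 0)), pair(pair(0, c), c), pair(0, c)), pair(c, pair(0, c))))), pair(pair(c, 0), pair(0, c))))  →  pair(0, k(pair(pair(c, 0), pair(c, c)), pair(pair(c, 0), k(m(pair(c, pair(c, 0)), pair(pair(0, c), c), pair(0, c)), pair(c, pair(0, c))))))   [R7 at 2]
2. pair(0, k(pair(pair(c, 0), pair(c, c)), pair(pair(c, 0), k(m(pair(c, pair(c, 0)), pair(pair(0, c), c), pair(0, c)), pair(c, pair(0, c))))))  →  pair(0, k(pair(pair(c, 0), pair(c, c)), pair(pair(c, 0), m(pair(c, pair(c, 0)), pair(pair(0, c), c), pair(0, c)))))   [R7 at 2.2.2]
3. pair(0, k(pair(pair(c, 0), pair(c, c)), pair(pair(c, 0), m(pair(c, pair(c, 0)), pair(pair(0, c), c), pair(0, c)))))  →  pair(0, k(pair(pair(c, 0), pair(c, c)), pair(pair(c, 0), pair(0, c))))   [R5 at 2.2.2]
4. pair(0, k(pair(pair(c, 0), pair(c, c)), pair(pair(c, 0), pair(0, c))))  →  pair(0, pair(pair(c, 0), pair(c, c)))   [R7 at 2]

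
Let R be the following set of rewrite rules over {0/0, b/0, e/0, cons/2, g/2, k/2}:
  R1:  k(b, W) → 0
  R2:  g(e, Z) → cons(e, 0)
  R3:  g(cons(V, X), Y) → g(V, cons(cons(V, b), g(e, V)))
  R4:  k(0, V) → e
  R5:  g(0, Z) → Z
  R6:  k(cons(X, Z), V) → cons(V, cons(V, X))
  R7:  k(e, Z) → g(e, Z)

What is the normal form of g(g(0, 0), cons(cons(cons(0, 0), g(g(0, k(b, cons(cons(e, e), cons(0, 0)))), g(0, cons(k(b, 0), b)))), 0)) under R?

1. g(g(0, 0), cons(cons(cons(0, 0), g(g(0, k(b, cons(cons(e, e), cons(0, 0)))), g(0, cons(k(b, 0), b)))), 0))  →  g(0, cons(cons(cons(0, 0), g(g(0, k(b, cons(cons(e, e), cons(0, 0)))), g(0, cons(k(b, 0), b)))), 0))   [R5 at 1]
2. g(0, cons(cons(cons(0, 0), g(g(0, k(b, cons(cons(e, e), cons(0, 0)))), g(0, cons(k(b, 0), b)))), 0))  →  cons(cons(cons(0, 0), g(g(0, k(b, cons(cons(e, e), cons(0, 0)))), g(0, cons(k(b, 0), b)))), 0)   [R5 at ε]
3. cons(cons(cons(0, 0), g(g(0, k(b, cons(cons(e, e), cons(0, 0)))), g(0, cons(k(b, 0), b)))), 0)  →  cons(cons(cons(0, 0), g(k(b, cons(cons(e, e), cons(0, 0))), g(0, cons(k(b, 0), b)))), 0)   [R5 at 1.2.1]
4. cons(cons(cons(0, 0), g(k(b, cons(cons(e, e), cons(0, 0))), g(0, cons(k(b, 0), b)))), 0)  →  cons(cons(cons(0, 0), g(0, g(0, cons(k(b, 0), b)))), 0)   [R1 at 1.2.1]
5. cons(cons(cons(0, 0), g(0, g(0, cons(k(b, 0), b)))), 0)  →  cons(cons(cons(0, 0), g(0, cons(k(b, 0), b))), 0)   [R5 at 1.2]
6. cons(cons(cons(0, 0), g(0, cons(k(b, 0), b))), 0)  →  cons(cons(cons(0, 0), cons(k(b, 0), b)), 0)   [R5 at 1.2]
7. cons(cons(cons(0, 0), cons(k(b, 0), b)), 0)  →  cons(cons(cons(0, 0), cons(0, b)), 0)   [R1 at 1.2.1]

cons(cons(cons(0, 0), cons(0, b)), 0)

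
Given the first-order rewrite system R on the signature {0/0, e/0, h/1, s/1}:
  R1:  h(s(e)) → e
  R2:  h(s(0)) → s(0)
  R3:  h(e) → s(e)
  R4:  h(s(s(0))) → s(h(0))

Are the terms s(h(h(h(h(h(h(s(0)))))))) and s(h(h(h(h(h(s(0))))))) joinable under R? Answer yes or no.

yes — NF(t₁) = s(s(0)), NF(t₂) = s(s(0))

Reduce t₁ = s(h(h(h(h(h(h(s(0)))))))):
1. s(h(h(h(h(h(h(s(0))))))))  →  s(h(h(h(h(h(s(0)))))))   [R2 at 1.1.1.1.1.1]
2. s(h(h(h(h(h(s(0)))))))  →  s(h(h(h(h(s(0))))))   [R2 at 1.1.1.1.1]
3. s(h(h(h(h(s(0))))))  →  s(h(h(h(s(0)))))   [R2 at 1.1.1.1]
4. s(h(h(h(s(0)))))  →  s(h(h(s(0))))   [R2 at 1.1.1]
5. s(h(h(s(0))))  →  s(h(s(0)))   [R2 at 1.1]
6. s(h(s(0)))  →  s(s(0))   [R2 at 1]

Reduce t₂ = s(h(h(h(h(h(s(0))))))):
1. s(h(h(h(h(h(s(0)))))))  →  s(h(h(h(h(s(0))))))   [R2 at 1.1.1.1.1]
2. s(h(h(h(h(s(0))))))  →  s(h(h(h(s(0)))))   [R2 at 1.1.1.1]
3. s(h(h(h(s(0)))))  →  s(h(h(s(0))))   [R2 at 1.1.1]
4. s(h(h(s(0))))  →  s(h(s(0)))   [R2 at 1.1]
5. s(h(s(0)))  →  s(s(0))   [R2 at 1]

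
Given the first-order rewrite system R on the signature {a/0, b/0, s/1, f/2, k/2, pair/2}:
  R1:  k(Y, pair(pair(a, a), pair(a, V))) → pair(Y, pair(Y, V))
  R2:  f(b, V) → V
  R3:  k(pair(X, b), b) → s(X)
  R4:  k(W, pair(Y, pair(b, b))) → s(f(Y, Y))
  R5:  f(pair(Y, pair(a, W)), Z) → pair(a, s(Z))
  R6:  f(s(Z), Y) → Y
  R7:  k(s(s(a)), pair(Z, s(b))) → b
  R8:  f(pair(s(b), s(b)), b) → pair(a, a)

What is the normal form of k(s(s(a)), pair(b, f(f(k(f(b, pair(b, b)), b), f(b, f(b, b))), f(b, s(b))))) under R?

b

1. k(s(s(a)), pair(b, f(f(k(f(b, pair(b, b)), b), f(b, f(b, b))), f(b, s(b)))))  →  k(s(s(a)), pair(b, f(f(k(pair(b, b), b), f(b, f(b, b))), f(b, s(b)))))   [R2 at 2.2.1.1.1]
2. k(s(s(a)), pair(b, f(f(k(pair(b, b), b), f(b, f(b, b))), f(b, s(b)))))  →  k(s(s(a)), pair(b, f(f(s(b), f(b, f(b, b))), f(b, s(b)))))   [R3 at 2.2.1.1]
3. k(s(s(a)), pair(b, f(f(s(b), f(b, f(b, b))), f(b, s(b)))))  →  k(s(s(a)), pair(b, f(f(b, f(b, b)), f(b, s(b)))))   [R6 at 2.2.1]
4. k(s(s(a)), pair(b, f(f(b, f(b, b)), f(b, s(b)))))  →  k(s(s(a)), pair(b, f(f(b, b), f(b, s(b)))))   [R2 at 2.2.1]
5. k(s(s(a)), pair(b, f(f(b, b), f(b, s(b)))))  →  k(s(s(a)), pair(b, f(b, f(b, s(b)))))   [R2 at 2.2.1]
6. k(s(s(a)), pair(b, f(b, f(b, s(b)))))  →  k(s(s(a)), pair(b, f(b, s(b))))   [R2 at 2.2]
7. k(s(s(a)), pair(b, f(b, s(b))))  →  k(s(s(a)), pair(b, s(b)))   [R2 at 2.2]
8. k(s(s(a)), pair(b, s(b)))  →  b   [R7 at ε]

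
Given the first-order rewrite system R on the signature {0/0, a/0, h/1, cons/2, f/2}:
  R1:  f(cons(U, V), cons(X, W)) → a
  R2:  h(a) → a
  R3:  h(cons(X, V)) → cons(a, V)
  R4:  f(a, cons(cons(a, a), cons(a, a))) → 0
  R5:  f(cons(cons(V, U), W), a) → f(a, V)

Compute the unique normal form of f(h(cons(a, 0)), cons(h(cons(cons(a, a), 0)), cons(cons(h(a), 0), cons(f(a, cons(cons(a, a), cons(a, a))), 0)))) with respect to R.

a

1. f(h(cons(a, 0)), cons(h(cons(cons(a, a), 0)), cons(cons(h(a), 0), cons(f(a, cons(cons(a, a), cons(a, a))), 0))))  →  f(cons(a, 0), cons(h(cons(cons(a, a), 0)), cons(cons(h(a), 0), cons(f(a, cons(cons(a, a), cons(a, a))), 0))))   [R3 at 1]
2. f(cons(a, 0), cons(h(cons(cons(a, a), 0)), cons(cons(h(a), 0), cons(f(a, cons(cons(a, a), cons(a, a))), 0))))  →  a   [R1 at ε]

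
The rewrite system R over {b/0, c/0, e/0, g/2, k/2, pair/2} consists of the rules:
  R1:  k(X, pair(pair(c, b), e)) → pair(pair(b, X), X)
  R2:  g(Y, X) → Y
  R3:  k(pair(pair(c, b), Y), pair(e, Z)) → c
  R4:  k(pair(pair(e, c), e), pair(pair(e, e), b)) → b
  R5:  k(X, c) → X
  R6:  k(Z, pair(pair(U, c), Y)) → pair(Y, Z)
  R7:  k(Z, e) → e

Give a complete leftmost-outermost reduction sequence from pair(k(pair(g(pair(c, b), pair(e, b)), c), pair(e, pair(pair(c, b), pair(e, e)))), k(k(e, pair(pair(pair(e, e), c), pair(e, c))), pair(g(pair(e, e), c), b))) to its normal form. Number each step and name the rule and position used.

1. pair(k(pair(g(pair(c, b), pair(e, b)), c), pair(e, pair(pair(c, b), pair(e, e)))), k(k(e, pair(pair(pair(e, e), c), pair(e, c))), pair(g(pair(e, e), c), b)))  →  pair(k(pair(pair(c, b), c), pair(e, pair(pair(c, b), pair(e, e)))), k(k(e, pair(pair(pair(e, e), c), pair(e, c))), pair(g(pair(e, e), c), b)))   [R2 at 1.1.1]
2. pair(k(pair(pair(c, b), c), pair(e, pair(pair(c, b), pair(e, e)))), k(k(e, pair(pair(pair(e, e), c), pair(e, c))), pair(g(pair(e, e), c), b)))  →  pair(c, k(k(e, pair(pair(pair(e, e), c), pair(e, c))), pair(g(pair(e, e), c), b)))   [R3 at 1]
3. pair(c, k(k(e, pair(pair(pair(e, e), c), pair(e, c))), pair(g(pair(e, e), c), b)))  →  pair(c, k(pair(pair(e, c), e), pair(g(pair(e, e), c), b)))   [R6 at 2.1]
4. pair(c, k(pair(pair(e, c), e), pair(g(pair(e, e), c), b)))  →  pair(c, k(pair(pair(e, c), e), pair(pair(e, e), b)))   [R2 at 2.2.1]
5. pair(c, k(pair(pair(e, c), e), pair(pair(e, e), b)))  →  pair(c, b)   [R4 at 2]

pair(c, b)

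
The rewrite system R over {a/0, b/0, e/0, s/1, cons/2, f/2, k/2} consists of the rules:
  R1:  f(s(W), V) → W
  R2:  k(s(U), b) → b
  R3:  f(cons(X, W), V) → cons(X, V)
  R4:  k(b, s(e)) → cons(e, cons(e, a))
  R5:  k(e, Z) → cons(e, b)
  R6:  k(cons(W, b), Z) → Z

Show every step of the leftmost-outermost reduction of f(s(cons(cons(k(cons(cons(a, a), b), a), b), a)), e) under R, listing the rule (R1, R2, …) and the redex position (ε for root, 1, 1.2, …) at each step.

1. f(s(cons(cons(k(cons(cons(a, a), b), a), b), a)), e)  →  cons(cons(k(cons(cons(a, a), b), a), b), a)   [R1 at ε]
2. cons(cons(k(cons(cons(a, a), b), a), b), a)  →  cons(cons(a, b), a)   [R6 at 1.1]

cons(cons(a, b), a)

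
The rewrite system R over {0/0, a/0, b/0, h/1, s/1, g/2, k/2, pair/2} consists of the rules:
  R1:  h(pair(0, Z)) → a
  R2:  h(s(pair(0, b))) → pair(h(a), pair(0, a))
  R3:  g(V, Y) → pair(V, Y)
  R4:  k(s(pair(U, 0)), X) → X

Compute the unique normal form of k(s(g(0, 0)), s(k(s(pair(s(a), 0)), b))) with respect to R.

1. k(s(g(0, 0)), s(k(s(pair(s(a), 0)), b)))  →  k(s(pair(0, 0)), s(k(s(pair(s(a), 0)), b)))   [R3 at 1.1]
2. k(s(pair(0, 0)), s(k(s(pair(s(a), 0)), b)))  →  s(k(s(pair(s(a), 0)), b))   [R4 at ε]
3. s(k(s(pair(s(a), 0)), b))  →  s(b)   [R4 at 1]

s(b)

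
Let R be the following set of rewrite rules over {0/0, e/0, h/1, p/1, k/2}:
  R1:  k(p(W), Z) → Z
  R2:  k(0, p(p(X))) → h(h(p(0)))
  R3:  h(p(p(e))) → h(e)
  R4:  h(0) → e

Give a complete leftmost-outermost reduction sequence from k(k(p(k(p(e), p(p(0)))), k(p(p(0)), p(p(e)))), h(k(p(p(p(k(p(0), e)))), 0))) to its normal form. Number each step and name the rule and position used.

1. k(k(p(k(p(e), p(p(0)))), k(p(p(0)), p(p(e)))), h(k(p(p(p(k(p(0), e)))), 0)))  →  k(k(p(p(0)), p(p(e))), h(k(p(p(p(k(p(0), e)))), 0)))   [R1 at 1]
2. k(k(p(p(0)), p(p(e))), h(k(p(p(p(k(p(0), e)))), 0)))  →  k(p(p(e)), h(k(p(p(p(k(p(0), e)))), 0)))   [R1 at 1]
3. k(p(p(e)), h(k(p(p(p(k(p(0), e)))), 0)))  →  h(k(p(p(p(k(p(0), e)))), 0))   [R1 at ε]
4. h(k(p(p(p(k(p(0), e)))), 0))  →  h(0)   [R1 at 1]
5. h(0)  →  e   [R4 at ε]

e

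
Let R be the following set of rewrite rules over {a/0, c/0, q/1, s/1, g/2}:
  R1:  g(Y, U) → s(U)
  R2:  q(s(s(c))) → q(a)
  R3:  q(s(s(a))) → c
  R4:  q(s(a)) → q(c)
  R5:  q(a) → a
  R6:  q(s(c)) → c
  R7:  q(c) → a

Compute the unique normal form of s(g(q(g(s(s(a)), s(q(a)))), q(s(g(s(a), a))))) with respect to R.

1. s(g(q(g(s(s(a)), s(q(a)))), q(s(g(s(a), a)))))  →  s(s(q(s(g(s(a), a)))))   [R1 at 1]
2. s(s(q(s(g(s(a), a)))))  →  s(s(q(s(s(a)))))   [R1 at 1.1.1.1]
3. s(s(q(s(s(a)))))  →  s(s(c))   [R3 at 1.1]

s(s(c))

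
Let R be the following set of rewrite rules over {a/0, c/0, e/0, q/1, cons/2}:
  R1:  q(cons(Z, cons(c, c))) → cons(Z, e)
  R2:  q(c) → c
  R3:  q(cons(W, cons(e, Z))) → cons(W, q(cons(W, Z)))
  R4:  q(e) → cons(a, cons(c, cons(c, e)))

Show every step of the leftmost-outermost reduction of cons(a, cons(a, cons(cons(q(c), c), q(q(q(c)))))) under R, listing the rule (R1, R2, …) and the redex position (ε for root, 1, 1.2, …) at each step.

1. cons(a, cons(a, cons(cons(q(c), c), q(q(q(c))))))  →  cons(a, cons(a, cons(cons(c, c), q(q(q(c))))))   [R2 at 2.2.1.1]
2. cons(a, cons(a, cons(cons(c, c), q(q(q(c))))))  →  cons(a, cons(a, cons(cons(c, c), q(q(c)))))   [R2 at 2.2.2.1.1]
3. cons(a, cons(a, cons(cons(c, c), q(q(c)))))  →  cons(a, cons(a, cons(cons(c, c), q(c))))   [R2 at 2.2.2.1]
4. cons(a, cons(a, cons(cons(c, c), q(c))))  →  cons(a, cons(a, cons(cons(c, c), c)))   [R2 at 2.2.2]

cons(a, cons(a, cons(cons(c, c), c)))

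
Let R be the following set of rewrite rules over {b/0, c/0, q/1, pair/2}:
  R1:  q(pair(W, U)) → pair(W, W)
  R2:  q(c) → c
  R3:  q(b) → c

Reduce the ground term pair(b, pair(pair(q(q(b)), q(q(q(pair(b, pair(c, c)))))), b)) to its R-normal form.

1. pair(b, pair(pair(q(q(b)), q(q(q(pair(b, pair(c, c)))))), b))  →  pair(b, pair(pair(q(c), q(q(q(pair(b, pair(c, c)))))), b))   [R3 at 2.1.1.1]
2. pair(b, pair(pair(q(c), q(q(q(pair(b, pair(c, c)))))), b))  →  pair(b, pair(pair(c, q(q(q(pair(b, pair(c, c)))))), b))   [R2 at 2.1.1]
3. pair(b, pair(pair(c, q(q(q(pair(b, pair(c, c)))))), b))  →  pair(b, pair(pair(c, q(q(pair(b, b)))), b))   [R1 at 2.1.2.1.1]
4. pair(b, pair(pair(c, q(q(pair(b, b)))), b))  →  pair(b, pair(pair(c, q(pair(b, b))), b))   [R1 at 2.1.2.1]
5. pair(b, pair(pair(c, q(pair(b, b))), b))  →  pair(b, pair(pair(c, pair(b, b)), b))   [R1 at 2.1.2]

pair(b, pair(pair(c, pair(b, b)), b))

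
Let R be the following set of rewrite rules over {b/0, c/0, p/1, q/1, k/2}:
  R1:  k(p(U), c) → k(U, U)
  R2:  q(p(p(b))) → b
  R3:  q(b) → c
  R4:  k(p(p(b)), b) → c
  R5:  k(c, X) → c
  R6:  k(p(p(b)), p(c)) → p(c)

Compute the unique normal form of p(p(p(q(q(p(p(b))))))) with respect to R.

1. p(p(p(q(q(p(p(b)))))))  →  p(p(p(q(b))))   [R2 at 1.1.1.1]
2. p(p(p(q(b))))  →  p(p(p(c)))   [R3 at 1.1.1]

p(p(p(c)))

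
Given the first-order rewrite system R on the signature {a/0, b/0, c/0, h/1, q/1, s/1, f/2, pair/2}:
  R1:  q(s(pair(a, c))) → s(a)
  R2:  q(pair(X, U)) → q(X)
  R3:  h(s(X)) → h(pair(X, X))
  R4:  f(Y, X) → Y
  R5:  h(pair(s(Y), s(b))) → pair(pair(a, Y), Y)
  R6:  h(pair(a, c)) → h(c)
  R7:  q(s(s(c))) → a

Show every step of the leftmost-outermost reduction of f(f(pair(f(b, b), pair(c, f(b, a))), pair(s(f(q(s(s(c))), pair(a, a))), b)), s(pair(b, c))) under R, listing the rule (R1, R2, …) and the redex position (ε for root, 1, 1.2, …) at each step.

1. f(f(pair(f(b, b), pair(c, f(b, a))), pair(s(f(q(s(s(c))), pair(a, a))), b)), s(pair(b, c)))  →  f(pair(f(b, b), pair(c, f(b, a))), pair(s(f(q(s(s(c))), pair(a, a))), b))   [R4 at ε]
2. f(pair(f(b, b), pair(c, f(b, a))), pair(s(f(q(s(s(c))), pair(a, a))), b))  →  pair(f(b, b), pair(c, f(b, a)))   [R4 at ε]
3. pair(f(b, b), pair(c, f(b, a)))  →  pair(b, pair(c, f(b, a)))   [R4 at 1]
4. pair(b, pair(c, f(b, a)))  →  pair(b, pair(c, b))   [R4 at 2.2]

pair(b, pair(c, b))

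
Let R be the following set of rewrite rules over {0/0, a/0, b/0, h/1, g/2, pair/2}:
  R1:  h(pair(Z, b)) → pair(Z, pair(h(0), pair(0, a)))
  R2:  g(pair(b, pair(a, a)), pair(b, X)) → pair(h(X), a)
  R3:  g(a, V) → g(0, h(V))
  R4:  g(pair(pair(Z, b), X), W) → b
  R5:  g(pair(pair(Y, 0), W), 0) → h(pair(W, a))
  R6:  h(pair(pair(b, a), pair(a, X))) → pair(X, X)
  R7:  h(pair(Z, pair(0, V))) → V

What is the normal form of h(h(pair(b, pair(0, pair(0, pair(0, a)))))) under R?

1. h(h(pair(b, pair(0, pair(0, pair(0, a))))))  →  h(pair(0, pair(0, a)))   [R7 at 1]
2. h(pair(0, pair(0, a)))  →  a   [R7 at ε]

a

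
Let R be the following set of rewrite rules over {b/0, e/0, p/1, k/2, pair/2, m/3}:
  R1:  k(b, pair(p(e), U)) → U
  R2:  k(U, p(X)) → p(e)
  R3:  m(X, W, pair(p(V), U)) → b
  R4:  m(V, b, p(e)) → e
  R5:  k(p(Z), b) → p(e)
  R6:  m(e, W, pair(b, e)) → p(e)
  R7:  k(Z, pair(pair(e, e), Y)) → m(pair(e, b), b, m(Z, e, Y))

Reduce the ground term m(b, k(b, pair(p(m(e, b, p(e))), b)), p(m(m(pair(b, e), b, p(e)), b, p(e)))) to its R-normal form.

e

1. m(b, k(b, pair(p(m(e, b, p(e))), b)), p(m(m(pair(b, e), b, p(e)), b, p(e))))  →  m(b, k(b, pair(p(e), b)), p(m(m(pair(b, e), b, p(e)), b, p(e))))   [R4 at 2.2.1.1]
2. m(b, k(b, pair(p(e), b)), p(m(m(pair(b, e), b, p(e)), b, p(e))))  →  m(b, b, p(m(m(pair(b, e), b, p(e)), b, p(e))))   [R1 at 2]
3. m(b, b, p(m(m(pair(b, e), b, p(e)), b, p(e))))  →  m(b, b, p(e))   [R4 at 3.1]
4. m(b, b, p(e))  →  e   [R4 at ε]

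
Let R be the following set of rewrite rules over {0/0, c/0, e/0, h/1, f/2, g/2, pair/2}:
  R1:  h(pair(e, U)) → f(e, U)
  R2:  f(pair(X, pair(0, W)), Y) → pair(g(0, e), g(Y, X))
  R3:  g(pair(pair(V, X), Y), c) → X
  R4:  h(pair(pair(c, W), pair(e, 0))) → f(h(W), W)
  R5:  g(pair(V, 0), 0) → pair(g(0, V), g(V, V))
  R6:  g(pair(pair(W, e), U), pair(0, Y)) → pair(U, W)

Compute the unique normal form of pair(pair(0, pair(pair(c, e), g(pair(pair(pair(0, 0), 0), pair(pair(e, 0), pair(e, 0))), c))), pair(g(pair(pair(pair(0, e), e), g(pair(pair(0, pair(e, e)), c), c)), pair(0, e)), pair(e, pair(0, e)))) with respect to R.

1. pair(pair(0, pair(pair(c, e), g(pair(pair(pair(0, 0), 0), pair(pair(e, 0), pair(e, 0))), c))), pair(g(pair(pair(pair(0, e), e), g(pair(pair(0, pair(e, e)), c), c)), pair(0, e)), pair(e, pair(0, e))))  →  pair(pair(0, pair(pair(c, e), 0)), pair(g(pair(pair(pair(0, e), e), g(pair(pair(0, pair(e, e)), c), c)), pair(0, e)), pair(e, pair(0, e))))   [R3 at 1.2.2]
2. pair(pair(0, pair(pair(c, e), 0)), pair(g(pair(pair(pair(0, e), e), g(pair(pair(0, pair(e, e)), c), c)), pair(0, e)), pair(e, pair(0, e))))  →  pair(pair(0, pair(pair(c, e), 0)), pair(pair(g(pair(pair(0, pair(e, e)), c), c), pair(0, e)), pair(e, pair(0, e))))   [R6 at 2.1]
3. pair(pair(0, pair(pair(c, e), 0)), pair(pair(g(pair(pair(0, pair(e, e)), c), c), pair(0, e)), pair(e, pair(0, e))))  →  pair(pair(0, pair(pair(c, e), 0)), pair(pair(pair(e, e), pair(0, e)), pair(e, pair(0, e))))   [R3 at 2.1.1]

pair(pair(0, pair(pair(c, e), 0)), pair(pair(pair(e, e), pair(0, e)), pair(e, pair(0, e))))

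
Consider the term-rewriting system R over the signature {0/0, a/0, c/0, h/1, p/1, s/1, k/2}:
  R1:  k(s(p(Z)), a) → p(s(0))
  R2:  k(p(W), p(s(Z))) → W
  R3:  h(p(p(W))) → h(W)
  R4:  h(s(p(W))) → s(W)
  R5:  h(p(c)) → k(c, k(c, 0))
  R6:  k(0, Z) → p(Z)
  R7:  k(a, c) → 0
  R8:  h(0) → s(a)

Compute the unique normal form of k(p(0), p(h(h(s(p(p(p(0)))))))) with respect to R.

1. k(p(0), p(h(h(s(p(p(p(0))))))))  →  k(p(0), p(h(s(p(p(0))))))   [R4 at 2.1.1]
2. k(p(0), p(h(s(p(p(0))))))  →  k(p(0), p(s(p(0))))   [R4 at 2.1]
3. k(p(0), p(s(p(0))))  →  0   [R2 at ε]

0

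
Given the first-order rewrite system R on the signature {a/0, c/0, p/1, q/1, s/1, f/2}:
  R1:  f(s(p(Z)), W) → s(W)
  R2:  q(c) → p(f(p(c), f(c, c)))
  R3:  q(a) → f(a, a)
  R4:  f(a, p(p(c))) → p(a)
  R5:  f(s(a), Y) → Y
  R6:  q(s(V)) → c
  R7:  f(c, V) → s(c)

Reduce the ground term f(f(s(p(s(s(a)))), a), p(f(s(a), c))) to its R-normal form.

1. f(f(s(p(s(s(a)))), a), p(f(s(a), c)))  →  f(s(a), p(f(s(a), c)))   [R1 at 1]
2. f(s(a), p(f(s(a), c)))  →  p(f(s(a), c))   [R5 at ε]
3. p(f(s(a), c))  →  p(c)   [R5 at 1]

p(c)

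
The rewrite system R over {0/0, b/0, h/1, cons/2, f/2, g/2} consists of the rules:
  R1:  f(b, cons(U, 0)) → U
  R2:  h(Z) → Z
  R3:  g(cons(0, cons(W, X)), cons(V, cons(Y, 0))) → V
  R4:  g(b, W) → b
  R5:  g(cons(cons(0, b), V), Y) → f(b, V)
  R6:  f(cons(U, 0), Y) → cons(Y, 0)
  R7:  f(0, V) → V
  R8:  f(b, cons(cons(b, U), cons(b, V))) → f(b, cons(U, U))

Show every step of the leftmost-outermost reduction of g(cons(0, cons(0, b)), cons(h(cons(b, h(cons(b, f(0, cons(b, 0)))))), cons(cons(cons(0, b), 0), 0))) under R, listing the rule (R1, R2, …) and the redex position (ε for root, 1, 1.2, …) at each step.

1. g(cons(0, cons(0, b)), cons(h(cons(b, h(cons(b, f(0, cons(b, 0)))))), cons(cons(cons(0, b), 0), 0)))  →  h(cons(b, h(cons(b, f(0, cons(b, 0))))))   [R3 at ε]
2. h(cons(b, h(cons(b, f(0, cons(b, 0))))))  →  cons(b, h(cons(b, f(0, cons(b, 0)))))   [R2 at ε]
3. cons(b, h(cons(b, f(0, cons(b, 0)))))  →  cons(b, cons(b, f(0, cons(b, 0))))   [R2 at 2]
4. cons(b, cons(b, f(0, cons(b, 0))))  →  cons(b, cons(b, cons(b, 0)))   [R7 at 2.2]

cons(b, cons(b, cons(b, 0)))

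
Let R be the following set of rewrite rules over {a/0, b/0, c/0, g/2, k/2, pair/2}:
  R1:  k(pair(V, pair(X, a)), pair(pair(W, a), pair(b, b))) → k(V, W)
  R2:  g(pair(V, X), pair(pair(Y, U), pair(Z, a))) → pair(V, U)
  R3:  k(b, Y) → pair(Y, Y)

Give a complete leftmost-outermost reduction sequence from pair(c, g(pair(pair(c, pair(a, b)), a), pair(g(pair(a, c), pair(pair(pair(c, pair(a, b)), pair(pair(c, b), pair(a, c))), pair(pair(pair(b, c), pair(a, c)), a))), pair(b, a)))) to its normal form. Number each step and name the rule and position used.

pair(c, pair(pair(c, pair(a, b)), pair(pair(c, b), pair(a, c))))

1. pair(c, g(pair(pair(c, pair(a, b)), a), pair(g(pair(a, c), pair(pair(pair(c, pair(a, b)), pair(pair(c, b), pair(a, c))), pair(pair(pair(b, c), pair(a, c)), a))), pair(b, a))))  →  pair(c, g(pair(pair(c, pair(a, b)), a), pair(pair(a, pair(pair(c, b), pair(a, c))), pair(b, a))))   [R2 at 2.2.1]
2. pair(c, g(pair(pair(c, pair(a, b)), a), pair(pair(a, pair(pair(c, b), pair(a, c))), pair(b, a))))  →  pair(c, pair(pair(c, pair(a, b)), pair(pair(c, b), pair(a, c))))   [R2 at 2]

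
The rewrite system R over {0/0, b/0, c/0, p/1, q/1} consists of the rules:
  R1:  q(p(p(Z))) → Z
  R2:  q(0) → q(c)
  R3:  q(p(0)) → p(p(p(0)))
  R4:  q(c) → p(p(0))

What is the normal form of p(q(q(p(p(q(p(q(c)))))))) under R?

p(p(p(p(0))))

1. p(q(q(p(p(q(p(q(c))))))))  →  p(q(q(p(q(c)))))   [R1 at 1.1]
2. p(q(q(p(q(c)))))  →  p(q(q(p(p(p(0))))))   [R4 at 1.1.1.1]
3. p(q(q(p(p(p(0))))))  →  p(q(p(0)))   [R1 at 1.1]
4. p(q(p(0)))  →  p(p(p(p(0))))   [R3 at 1]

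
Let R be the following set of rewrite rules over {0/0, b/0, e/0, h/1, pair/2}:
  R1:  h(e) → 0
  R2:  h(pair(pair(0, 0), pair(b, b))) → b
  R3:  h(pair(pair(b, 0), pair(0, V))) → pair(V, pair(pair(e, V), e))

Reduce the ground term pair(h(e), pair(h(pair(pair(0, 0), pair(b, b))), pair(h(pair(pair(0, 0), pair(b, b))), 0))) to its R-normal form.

1. pair(h(e), pair(h(pair(pair(0, 0), pair(b, b))), pair(h(pair(pair(0, 0), pair(b, b))), 0)))  →  pair(0, pair(h(pair(pair(0, 0), pair(b, b))), pair(h(pair(pair(0, 0), pair(b, b))), 0)))   [R1 at 1]
2. pair(0, pair(h(pair(pair(0, 0), pair(b, b))), pair(h(pair(pair(0, 0), pair(b, b))), 0)))  →  pair(0, pair(b, pair(h(pair(pair(0, 0), pair(b, b))), 0)))   [R2 at 2.1]
3. pair(0, pair(b, pair(h(pair(pair(0, 0), pair(b, b))), 0)))  →  pair(0, pair(b, pair(b, 0)))   [R2 at 2.2.1]

pair(0, pair(b, pair(b, 0)))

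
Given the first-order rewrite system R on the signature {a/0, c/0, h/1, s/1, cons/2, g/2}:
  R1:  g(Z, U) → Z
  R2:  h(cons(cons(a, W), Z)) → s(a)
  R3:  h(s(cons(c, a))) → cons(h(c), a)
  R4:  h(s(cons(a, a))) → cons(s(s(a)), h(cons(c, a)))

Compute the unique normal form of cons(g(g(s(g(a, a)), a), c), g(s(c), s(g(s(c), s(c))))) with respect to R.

cons(s(a), s(c))

1. cons(g(g(s(g(a, a)), a), c), g(s(c), s(g(s(c), s(c)))))  →  cons(g(s(g(a, a)), a), g(s(c), s(g(s(c), s(c)))))   [R1 at 1]
2. cons(g(s(g(a, a)), a), g(s(c), s(g(s(c), s(c)))))  →  cons(s(g(a, a)), g(s(c), s(g(s(c), s(c)))))   [R1 at 1]
3. cons(s(g(a, a)), g(s(c), s(g(s(c), s(c)))))  →  cons(s(a), g(s(c), s(g(s(c), s(c)))))   [R1 at 1.1]
4. cons(s(a), g(s(c), s(g(s(c), s(c)))))  →  cons(s(a), s(c))   [R1 at 2]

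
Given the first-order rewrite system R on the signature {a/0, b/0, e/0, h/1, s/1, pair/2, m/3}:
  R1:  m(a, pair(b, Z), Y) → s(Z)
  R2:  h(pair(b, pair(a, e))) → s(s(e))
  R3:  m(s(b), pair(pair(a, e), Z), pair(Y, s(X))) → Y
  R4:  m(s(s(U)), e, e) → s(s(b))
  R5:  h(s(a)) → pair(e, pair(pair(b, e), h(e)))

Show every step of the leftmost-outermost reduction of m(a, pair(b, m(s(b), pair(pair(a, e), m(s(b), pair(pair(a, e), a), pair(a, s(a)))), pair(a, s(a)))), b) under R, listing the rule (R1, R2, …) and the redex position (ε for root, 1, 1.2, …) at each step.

s(a)

1. m(a, pair(b, m(s(b), pair(pair(a, e), m(s(b), pair(pair(a, e), a), pair(a, s(a)))), pair(a, s(a)))), b)  →  s(m(s(b), pair(pair(a, e), m(s(b), pair(pair(a, e), a), pair(a, s(a)))), pair(a, s(a))))   [R1 at ε]
2. s(m(s(b), pair(pair(a, e), m(s(b), pair(pair(a, e), a), pair(a, s(a)))), pair(a, s(a))))  →  s(a)   [R3 at 1]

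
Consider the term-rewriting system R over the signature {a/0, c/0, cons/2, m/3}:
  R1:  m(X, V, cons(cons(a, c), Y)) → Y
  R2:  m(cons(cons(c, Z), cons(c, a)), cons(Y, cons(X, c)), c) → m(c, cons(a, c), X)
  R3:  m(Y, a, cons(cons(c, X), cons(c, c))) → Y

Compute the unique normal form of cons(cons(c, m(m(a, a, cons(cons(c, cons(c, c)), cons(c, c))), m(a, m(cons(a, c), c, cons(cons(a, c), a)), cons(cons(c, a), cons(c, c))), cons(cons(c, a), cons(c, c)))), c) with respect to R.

cons(cons(c, a), c)

1. cons(cons(c, m(m(a, a, cons(cons(c, cons(c, c)), cons(c, c))), m(a, m(cons(a, c), c, cons(cons(a, c), a)), cons(cons(c, a), cons(c, c))), cons(cons(c, a), cons(c, c)))), c)  →  cons(cons(c, m(a, m(a, m(cons(a, c), c, cons(cons(a, c), a)), cons(cons(c, a), cons(c, c))), cons(cons(c, a), cons(c, c)))), c)   [R3 at 1.2.1]
2. cons(cons(c, m(a, m(a, m(cons(a, c), c, cons(cons(a, c), a)), cons(cons(c, a), cons(c, c))), cons(cons(c, a), cons(c, c)))), c)  →  cons(cons(c, m(a, m(a, a, cons(cons(c, a), cons(c, c))), cons(cons(c, a), cons(c, c)))), c)   [R1 at 1.2.2.2]
3. cons(cons(c, m(a, m(a, a, cons(cons(c, a), cons(c, c))), cons(cons(c, a), cons(c, c)))), c)  →  cons(cons(c, m(a, a, cons(cons(c, a), cons(c, c)))), c)   [R3 at 1.2.2]
4. cons(cons(c, m(a, a, cons(cons(c, a), cons(c, c)))), c)  →  cons(cons(c, a), c)   [R3 at 1.2]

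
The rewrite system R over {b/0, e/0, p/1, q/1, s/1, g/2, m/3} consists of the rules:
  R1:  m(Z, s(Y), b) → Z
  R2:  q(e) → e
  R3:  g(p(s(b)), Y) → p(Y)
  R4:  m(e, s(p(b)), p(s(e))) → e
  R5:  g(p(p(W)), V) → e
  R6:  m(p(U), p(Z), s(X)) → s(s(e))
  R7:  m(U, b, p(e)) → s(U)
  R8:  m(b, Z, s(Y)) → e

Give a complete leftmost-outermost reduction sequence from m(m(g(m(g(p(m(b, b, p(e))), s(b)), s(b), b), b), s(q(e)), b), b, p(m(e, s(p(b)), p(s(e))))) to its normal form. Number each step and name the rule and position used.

1. m(m(g(m(g(p(m(b, b, p(e))), s(b)), s(b), b), b), s(q(e)), b), b, p(m(e, s(p(b)), p(s(e)))))  →  m(g(m(g(p(m(b, b, p(e))), s(b)), s(b), b), b), b, p(m(e, s(p(b)), p(s(e)))))   [R1 at 1]
2. m(g(m(g(p(m(b, b, p(e))), s(b)), s(b), b), b), b, p(m(e, s(p(b)), p(s(e)))))  →  m(g(g(p(m(b, b, p(e))), s(b)), b), b, p(m(e, s(p(b)), p(s(e)))))   [R1 at 1.1]
3. m(g(g(p(m(b, b, p(e))), s(b)), b), b, p(m(e, s(p(b)), p(s(e)))))  →  m(g(g(p(s(b)), s(b)), b), b, p(m(e, s(p(b)), p(s(e)))))   [R7 at 1.1.1.1]
4. m(g(g(p(s(b)), s(b)), b), b, p(m(e, s(p(b)), p(s(e)))))  →  m(g(p(s(b)), b), b, p(m(e, s(p(b)), p(s(e)))))   [R3 at 1.1]
5. m(g(p(s(b)), b), b, p(m(e, s(p(b)), p(s(e)))))  →  m(p(b), b, p(m(e, s(p(b)), p(s(e)))))   [R3 at 1]
6. m(p(b), b, p(m(e, s(p(b)), p(s(e)))))  →  m(p(b), b, p(e))   [R4 at 3.1]
7. m(p(b), b, p(e))  →  s(p(b))   [R7 at ε]

s(p(b))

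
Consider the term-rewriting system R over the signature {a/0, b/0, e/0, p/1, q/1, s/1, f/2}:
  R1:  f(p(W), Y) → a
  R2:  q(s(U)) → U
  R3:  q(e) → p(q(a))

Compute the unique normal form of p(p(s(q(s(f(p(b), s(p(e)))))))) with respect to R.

p(p(s(a)))

1. p(p(s(q(s(f(p(b), s(p(e))))))))  →  p(p(s(f(p(b), s(p(e))))))   [R2 at 1.1.1]
2. p(p(s(f(p(b), s(p(e))))))  →  p(p(s(a)))   [R1 at 1.1.1]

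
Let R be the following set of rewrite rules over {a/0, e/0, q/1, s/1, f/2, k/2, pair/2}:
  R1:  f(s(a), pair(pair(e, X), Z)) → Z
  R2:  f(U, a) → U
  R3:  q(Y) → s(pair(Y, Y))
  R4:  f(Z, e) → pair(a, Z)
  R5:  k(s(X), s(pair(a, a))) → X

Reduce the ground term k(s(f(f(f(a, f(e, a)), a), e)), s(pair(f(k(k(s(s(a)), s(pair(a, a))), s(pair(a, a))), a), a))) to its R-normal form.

1. k(s(f(f(f(a, f(e, a)), a), e)), s(pair(f(k(k(s(s(a)), s(pair(a, a))), s(pair(a, a))), a), a)))  →  k(s(pair(a, f(f(a, f(e, a)), a))), s(pair(f(k(k(s(s(a)), s(pair(a, a))), s(pair(a, a))), a), a)))   [R4 at 1.1]
2. k(s(pair(a, f(f(a, f(e, a)), a))), s(pair(f(k(k(s(s(a)), s(pair(a, a))), s(pair(a, a))), a), a)))  →  k(s(pair(a, f(a, f(e, a)))), s(pair(f(k(k(s(s(a)), s(pair(a, a))), s(pair(a, a))), a), a)))   [R2 at 1.1.2]
3. k(s(pair(a, f(a, f(e, a)))), s(pair(f(k(k(s(s(a)), s(pair(a, a))), s(pair(a, a))), a), a)))  →  k(s(pair(a, f(a, e))), s(pair(f(k(k(s(s(a)), s(pair(a, a))), s(pair(a, a))), a), a)))   [R2 at 1.1.2.2]
4. k(s(pair(a, f(a, e))), s(pair(f(k(k(s(s(a)), s(pair(a, a))), s(pair(a, a))), a), a)))  →  k(s(pair(a, pair(a, a))), s(pair(f(k(k(s(s(a)), s(pair(a, a))), s(pair(a, a))), a), a)))   [R4 at 1.1.2]
5. k(s(pair(a, pair(a, a))), s(pair(f(k(k(s(s(a)), s(pair(a, a))), s(pair(a, a))), a), a)))  →  k(s(pair(a, pair(a, a))), s(pair(k(k(s(s(a)), s(pair(a, a))), s(pair(a, a))), a)))   [R2 at 2.1.1]
6. k(s(pair(a, pair(a, a))), s(pair(k(k(s(s(a)), s(pair(a, a))), s(pair(a, a))), a)))  →  k(s(pair(a, pair(a, a))), s(pair(k(s(a), s(pair(a, a))), a)))   [R5 at 2.1.1.1]
7. k(s(pair(a, pair(a, a))), s(pair(k(s(a), s(pair(a, a))), a)))  →  k(s(pair(a, pair(a, a))), s(pair(a, a)))   [R5 at 2.1.1]
8. k(s(pair(a, pair(a, a))), s(pair(a, a)))  →  pair(a, pair(a, a))   [R5 at ε]

pair(a, pair(a, a))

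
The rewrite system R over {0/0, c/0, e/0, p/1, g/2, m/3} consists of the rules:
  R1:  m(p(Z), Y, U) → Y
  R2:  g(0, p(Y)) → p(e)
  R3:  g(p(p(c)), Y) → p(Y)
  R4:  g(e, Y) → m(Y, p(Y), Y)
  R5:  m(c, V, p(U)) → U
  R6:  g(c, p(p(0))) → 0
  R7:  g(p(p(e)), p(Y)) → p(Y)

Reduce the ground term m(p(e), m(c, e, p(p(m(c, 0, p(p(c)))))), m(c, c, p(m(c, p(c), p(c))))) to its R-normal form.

p(p(c))

1. m(p(e), m(c, e, p(p(m(c, 0, p(p(c)))))), m(c, c, p(m(c, p(c), p(c)))))  →  m(c, e, p(p(m(c, 0, p(p(c))))))   [R1 at ε]
2. m(c, e, p(p(m(c, 0, p(p(c))))))  →  p(m(c, 0, p(p(c))))   [R5 at ε]
3. p(m(c, 0, p(p(c))))  →  p(p(c))   [R5 at 1]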